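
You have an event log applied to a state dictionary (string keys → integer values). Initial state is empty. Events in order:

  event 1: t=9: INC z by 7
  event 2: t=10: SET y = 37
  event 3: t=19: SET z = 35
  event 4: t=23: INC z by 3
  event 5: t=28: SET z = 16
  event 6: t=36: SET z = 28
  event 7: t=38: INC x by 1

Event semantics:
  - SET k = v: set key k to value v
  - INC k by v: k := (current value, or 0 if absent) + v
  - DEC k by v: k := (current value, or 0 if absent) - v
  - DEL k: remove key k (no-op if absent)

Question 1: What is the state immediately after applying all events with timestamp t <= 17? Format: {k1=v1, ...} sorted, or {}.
Apply events with t <= 17 (2 events):
  after event 1 (t=9: INC z by 7): {z=7}
  after event 2 (t=10: SET y = 37): {y=37, z=7}

Answer: {y=37, z=7}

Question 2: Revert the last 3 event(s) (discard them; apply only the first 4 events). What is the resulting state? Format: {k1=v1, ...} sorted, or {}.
Answer: {y=37, z=38}

Derivation:
Keep first 4 events (discard last 3):
  after event 1 (t=9: INC z by 7): {z=7}
  after event 2 (t=10: SET y = 37): {y=37, z=7}
  after event 3 (t=19: SET z = 35): {y=37, z=35}
  after event 4 (t=23: INC z by 3): {y=37, z=38}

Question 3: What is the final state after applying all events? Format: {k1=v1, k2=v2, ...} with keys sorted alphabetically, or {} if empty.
  after event 1 (t=9: INC z by 7): {z=7}
  after event 2 (t=10: SET y = 37): {y=37, z=7}
  after event 3 (t=19: SET z = 35): {y=37, z=35}
  after event 4 (t=23: INC z by 3): {y=37, z=38}
  after event 5 (t=28: SET z = 16): {y=37, z=16}
  after event 6 (t=36: SET z = 28): {y=37, z=28}
  after event 7 (t=38: INC x by 1): {x=1, y=37, z=28}

Answer: {x=1, y=37, z=28}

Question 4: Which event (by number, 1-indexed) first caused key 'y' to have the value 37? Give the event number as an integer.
Looking for first event where y becomes 37:
  event 2: y (absent) -> 37  <-- first match

Answer: 2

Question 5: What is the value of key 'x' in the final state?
Track key 'x' through all 7 events:
  event 1 (t=9: INC z by 7): x unchanged
  event 2 (t=10: SET y = 37): x unchanged
  event 3 (t=19: SET z = 35): x unchanged
  event 4 (t=23: INC z by 3): x unchanged
  event 5 (t=28: SET z = 16): x unchanged
  event 6 (t=36: SET z = 28): x unchanged
  event 7 (t=38: INC x by 1): x (absent) -> 1
Final: x = 1

Answer: 1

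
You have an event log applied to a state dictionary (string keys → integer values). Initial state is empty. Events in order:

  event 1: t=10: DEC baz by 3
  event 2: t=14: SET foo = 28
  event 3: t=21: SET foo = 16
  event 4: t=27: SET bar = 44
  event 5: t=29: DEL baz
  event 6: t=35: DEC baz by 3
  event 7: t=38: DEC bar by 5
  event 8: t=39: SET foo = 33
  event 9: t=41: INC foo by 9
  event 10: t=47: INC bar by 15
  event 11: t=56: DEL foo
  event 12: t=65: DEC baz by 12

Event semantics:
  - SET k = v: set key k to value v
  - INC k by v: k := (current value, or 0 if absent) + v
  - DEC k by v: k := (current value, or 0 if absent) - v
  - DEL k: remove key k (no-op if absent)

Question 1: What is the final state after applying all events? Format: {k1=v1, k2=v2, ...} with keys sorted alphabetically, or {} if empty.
Answer: {bar=54, baz=-15}

Derivation:
  after event 1 (t=10: DEC baz by 3): {baz=-3}
  after event 2 (t=14: SET foo = 28): {baz=-3, foo=28}
  after event 3 (t=21: SET foo = 16): {baz=-3, foo=16}
  after event 4 (t=27: SET bar = 44): {bar=44, baz=-3, foo=16}
  after event 5 (t=29: DEL baz): {bar=44, foo=16}
  after event 6 (t=35: DEC baz by 3): {bar=44, baz=-3, foo=16}
  after event 7 (t=38: DEC bar by 5): {bar=39, baz=-3, foo=16}
  after event 8 (t=39: SET foo = 33): {bar=39, baz=-3, foo=33}
  after event 9 (t=41: INC foo by 9): {bar=39, baz=-3, foo=42}
  after event 10 (t=47: INC bar by 15): {bar=54, baz=-3, foo=42}
  after event 11 (t=56: DEL foo): {bar=54, baz=-3}
  after event 12 (t=65: DEC baz by 12): {bar=54, baz=-15}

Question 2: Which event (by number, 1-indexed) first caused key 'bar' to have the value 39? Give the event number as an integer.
Looking for first event where bar becomes 39:
  event 4: bar = 44
  event 5: bar = 44
  event 6: bar = 44
  event 7: bar 44 -> 39  <-- first match

Answer: 7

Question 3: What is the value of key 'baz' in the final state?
Track key 'baz' through all 12 events:
  event 1 (t=10: DEC baz by 3): baz (absent) -> -3
  event 2 (t=14: SET foo = 28): baz unchanged
  event 3 (t=21: SET foo = 16): baz unchanged
  event 4 (t=27: SET bar = 44): baz unchanged
  event 5 (t=29: DEL baz): baz -3 -> (absent)
  event 6 (t=35: DEC baz by 3): baz (absent) -> -3
  event 7 (t=38: DEC bar by 5): baz unchanged
  event 8 (t=39: SET foo = 33): baz unchanged
  event 9 (t=41: INC foo by 9): baz unchanged
  event 10 (t=47: INC bar by 15): baz unchanged
  event 11 (t=56: DEL foo): baz unchanged
  event 12 (t=65: DEC baz by 12): baz -3 -> -15
Final: baz = -15

Answer: -15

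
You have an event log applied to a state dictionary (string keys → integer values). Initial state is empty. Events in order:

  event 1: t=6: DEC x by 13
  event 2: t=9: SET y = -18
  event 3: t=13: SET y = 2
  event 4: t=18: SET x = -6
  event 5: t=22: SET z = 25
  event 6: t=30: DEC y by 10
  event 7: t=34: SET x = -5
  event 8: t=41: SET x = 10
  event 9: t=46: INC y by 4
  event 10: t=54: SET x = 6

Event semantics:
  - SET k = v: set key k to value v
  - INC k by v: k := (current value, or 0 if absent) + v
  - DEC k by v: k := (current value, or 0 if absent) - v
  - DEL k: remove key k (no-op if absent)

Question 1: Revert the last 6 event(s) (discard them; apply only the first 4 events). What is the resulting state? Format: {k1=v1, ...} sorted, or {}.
Answer: {x=-6, y=2}

Derivation:
Keep first 4 events (discard last 6):
  after event 1 (t=6: DEC x by 13): {x=-13}
  after event 2 (t=9: SET y = -18): {x=-13, y=-18}
  after event 3 (t=13: SET y = 2): {x=-13, y=2}
  after event 4 (t=18: SET x = -6): {x=-6, y=2}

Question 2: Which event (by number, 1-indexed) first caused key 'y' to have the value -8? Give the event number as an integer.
Answer: 6

Derivation:
Looking for first event where y becomes -8:
  event 2: y = -18
  event 3: y = 2
  event 4: y = 2
  event 5: y = 2
  event 6: y 2 -> -8  <-- first match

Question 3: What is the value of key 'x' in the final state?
Answer: 6

Derivation:
Track key 'x' through all 10 events:
  event 1 (t=6: DEC x by 13): x (absent) -> -13
  event 2 (t=9: SET y = -18): x unchanged
  event 3 (t=13: SET y = 2): x unchanged
  event 4 (t=18: SET x = -6): x -13 -> -6
  event 5 (t=22: SET z = 25): x unchanged
  event 6 (t=30: DEC y by 10): x unchanged
  event 7 (t=34: SET x = -5): x -6 -> -5
  event 8 (t=41: SET x = 10): x -5 -> 10
  event 9 (t=46: INC y by 4): x unchanged
  event 10 (t=54: SET x = 6): x 10 -> 6
Final: x = 6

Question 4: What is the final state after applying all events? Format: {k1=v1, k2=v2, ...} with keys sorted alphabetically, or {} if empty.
Answer: {x=6, y=-4, z=25}

Derivation:
  after event 1 (t=6: DEC x by 13): {x=-13}
  after event 2 (t=9: SET y = -18): {x=-13, y=-18}
  after event 3 (t=13: SET y = 2): {x=-13, y=2}
  after event 4 (t=18: SET x = -6): {x=-6, y=2}
  after event 5 (t=22: SET z = 25): {x=-6, y=2, z=25}
  after event 6 (t=30: DEC y by 10): {x=-6, y=-8, z=25}
  after event 7 (t=34: SET x = -5): {x=-5, y=-8, z=25}
  after event 8 (t=41: SET x = 10): {x=10, y=-8, z=25}
  after event 9 (t=46: INC y by 4): {x=10, y=-4, z=25}
  after event 10 (t=54: SET x = 6): {x=6, y=-4, z=25}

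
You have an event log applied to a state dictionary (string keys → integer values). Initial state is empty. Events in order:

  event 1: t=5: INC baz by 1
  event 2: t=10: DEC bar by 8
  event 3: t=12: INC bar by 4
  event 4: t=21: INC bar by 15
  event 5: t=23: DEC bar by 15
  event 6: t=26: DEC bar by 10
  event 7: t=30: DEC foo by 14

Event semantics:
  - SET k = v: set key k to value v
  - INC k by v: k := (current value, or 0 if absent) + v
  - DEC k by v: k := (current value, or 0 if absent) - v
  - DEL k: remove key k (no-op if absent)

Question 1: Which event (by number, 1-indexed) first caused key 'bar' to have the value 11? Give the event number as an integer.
Looking for first event where bar becomes 11:
  event 2: bar = -8
  event 3: bar = -4
  event 4: bar -4 -> 11  <-- first match

Answer: 4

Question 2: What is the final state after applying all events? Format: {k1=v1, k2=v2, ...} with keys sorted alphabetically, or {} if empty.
  after event 1 (t=5: INC baz by 1): {baz=1}
  after event 2 (t=10: DEC bar by 8): {bar=-8, baz=1}
  after event 3 (t=12: INC bar by 4): {bar=-4, baz=1}
  after event 4 (t=21: INC bar by 15): {bar=11, baz=1}
  after event 5 (t=23: DEC bar by 15): {bar=-4, baz=1}
  after event 6 (t=26: DEC bar by 10): {bar=-14, baz=1}
  after event 7 (t=30: DEC foo by 14): {bar=-14, baz=1, foo=-14}

Answer: {bar=-14, baz=1, foo=-14}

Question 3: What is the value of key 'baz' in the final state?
Answer: 1

Derivation:
Track key 'baz' through all 7 events:
  event 1 (t=5: INC baz by 1): baz (absent) -> 1
  event 2 (t=10: DEC bar by 8): baz unchanged
  event 3 (t=12: INC bar by 4): baz unchanged
  event 4 (t=21: INC bar by 15): baz unchanged
  event 5 (t=23: DEC bar by 15): baz unchanged
  event 6 (t=26: DEC bar by 10): baz unchanged
  event 7 (t=30: DEC foo by 14): baz unchanged
Final: baz = 1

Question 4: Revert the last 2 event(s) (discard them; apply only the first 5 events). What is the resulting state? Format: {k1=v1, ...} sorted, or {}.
Keep first 5 events (discard last 2):
  after event 1 (t=5: INC baz by 1): {baz=1}
  after event 2 (t=10: DEC bar by 8): {bar=-8, baz=1}
  after event 3 (t=12: INC bar by 4): {bar=-4, baz=1}
  after event 4 (t=21: INC bar by 15): {bar=11, baz=1}
  after event 5 (t=23: DEC bar by 15): {bar=-4, baz=1}

Answer: {bar=-4, baz=1}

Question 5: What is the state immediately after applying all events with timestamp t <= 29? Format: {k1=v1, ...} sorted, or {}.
Apply events with t <= 29 (6 events):
  after event 1 (t=5: INC baz by 1): {baz=1}
  after event 2 (t=10: DEC bar by 8): {bar=-8, baz=1}
  after event 3 (t=12: INC bar by 4): {bar=-4, baz=1}
  after event 4 (t=21: INC bar by 15): {bar=11, baz=1}
  after event 5 (t=23: DEC bar by 15): {bar=-4, baz=1}
  after event 6 (t=26: DEC bar by 10): {bar=-14, baz=1}

Answer: {bar=-14, baz=1}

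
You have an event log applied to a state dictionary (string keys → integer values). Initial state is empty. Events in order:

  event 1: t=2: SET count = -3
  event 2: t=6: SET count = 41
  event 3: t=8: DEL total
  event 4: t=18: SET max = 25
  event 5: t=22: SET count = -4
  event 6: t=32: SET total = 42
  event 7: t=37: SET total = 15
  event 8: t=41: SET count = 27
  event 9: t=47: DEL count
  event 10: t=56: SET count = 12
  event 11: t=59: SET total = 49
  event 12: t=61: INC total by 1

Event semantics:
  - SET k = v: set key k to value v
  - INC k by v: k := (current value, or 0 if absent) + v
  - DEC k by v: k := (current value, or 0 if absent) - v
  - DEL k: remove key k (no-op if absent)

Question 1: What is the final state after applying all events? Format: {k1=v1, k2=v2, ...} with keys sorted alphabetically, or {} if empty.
Answer: {count=12, max=25, total=50}

Derivation:
  after event 1 (t=2: SET count = -3): {count=-3}
  after event 2 (t=6: SET count = 41): {count=41}
  after event 3 (t=8: DEL total): {count=41}
  after event 4 (t=18: SET max = 25): {count=41, max=25}
  after event 5 (t=22: SET count = -4): {count=-4, max=25}
  after event 6 (t=32: SET total = 42): {count=-4, max=25, total=42}
  after event 7 (t=37: SET total = 15): {count=-4, max=25, total=15}
  after event 8 (t=41: SET count = 27): {count=27, max=25, total=15}
  after event 9 (t=47: DEL count): {max=25, total=15}
  after event 10 (t=56: SET count = 12): {count=12, max=25, total=15}
  after event 11 (t=59: SET total = 49): {count=12, max=25, total=49}
  after event 12 (t=61: INC total by 1): {count=12, max=25, total=50}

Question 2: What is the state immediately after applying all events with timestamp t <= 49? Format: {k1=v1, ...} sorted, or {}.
Apply events with t <= 49 (9 events):
  after event 1 (t=2: SET count = -3): {count=-3}
  after event 2 (t=6: SET count = 41): {count=41}
  after event 3 (t=8: DEL total): {count=41}
  after event 4 (t=18: SET max = 25): {count=41, max=25}
  after event 5 (t=22: SET count = -4): {count=-4, max=25}
  after event 6 (t=32: SET total = 42): {count=-4, max=25, total=42}
  after event 7 (t=37: SET total = 15): {count=-4, max=25, total=15}
  after event 8 (t=41: SET count = 27): {count=27, max=25, total=15}
  after event 9 (t=47: DEL count): {max=25, total=15}

Answer: {max=25, total=15}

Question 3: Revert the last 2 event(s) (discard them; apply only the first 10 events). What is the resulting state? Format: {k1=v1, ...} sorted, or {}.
Answer: {count=12, max=25, total=15}

Derivation:
Keep first 10 events (discard last 2):
  after event 1 (t=2: SET count = -3): {count=-3}
  after event 2 (t=6: SET count = 41): {count=41}
  after event 3 (t=8: DEL total): {count=41}
  after event 4 (t=18: SET max = 25): {count=41, max=25}
  after event 5 (t=22: SET count = -4): {count=-4, max=25}
  after event 6 (t=32: SET total = 42): {count=-4, max=25, total=42}
  after event 7 (t=37: SET total = 15): {count=-4, max=25, total=15}
  after event 8 (t=41: SET count = 27): {count=27, max=25, total=15}
  after event 9 (t=47: DEL count): {max=25, total=15}
  after event 10 (t=56: SET count = 12): {count=12, max=25, total=15}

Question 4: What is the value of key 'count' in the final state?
Answer: 12

Derivation:
Track key 'count' through all 12 events:
  event 1 (t=2: SET count = -3): count (absent) -> -3
  event 2 (t=6: SET count = 41): count -3 -> 41
  event 3 (t=8: DEL total): count unchanged
  event 4 (t=18: SET max = 25): count unchanged
  event 5 (t=22: SET count = -4): count 41 -> -4
  event 6 (t=32: SET total = 42): count unchanged
  event 7 (t=37: SET total = 15): count unchanged
  event 8 (t=41: SET count = 27): count -4 -> 27
  event 9 (t=47: DEL count): count 27 -> (absent)
  event 10 (t=56: SET count = 12): count (absent) -> 12
  event 11 (t=59: SET total = 49): count unchanged
  event 12 (t=61: INC total by 1): count unchanged
Final: count = 12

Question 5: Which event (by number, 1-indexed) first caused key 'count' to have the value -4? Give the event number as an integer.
Looking for first event where count becomes -4:
  event 1: count = -3
  event 2: count = 41
  event 3: count = 41
  event 4: count = 41
  event 5: count 41 -> -4  <-- first match

Answer: 5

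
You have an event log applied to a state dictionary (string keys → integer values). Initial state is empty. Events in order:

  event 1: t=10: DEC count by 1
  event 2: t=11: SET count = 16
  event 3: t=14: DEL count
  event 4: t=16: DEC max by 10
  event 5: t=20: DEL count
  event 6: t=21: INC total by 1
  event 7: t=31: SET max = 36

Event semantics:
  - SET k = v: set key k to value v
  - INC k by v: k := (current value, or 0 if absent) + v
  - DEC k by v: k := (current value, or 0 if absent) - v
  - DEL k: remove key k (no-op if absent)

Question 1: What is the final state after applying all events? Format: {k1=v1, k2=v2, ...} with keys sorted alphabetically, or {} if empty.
Answer: {max=36, total=1}

Derivation:
  after event 1 (t=10: DEC count by 1): {count=-1}
  after event 2 (t=11: SET count = 16): {count=16}
  after event 3 (t=14: DEL count): {}
  after event 4 (t=16: DEC max by 10): {max=-10}
  after event 5 (t=20: DEL count): {max=-10}
  after event 6 (t=21: INC total by 1): {max=-10, total=1}
  after event 7 (t=31: SET max = 36): {max=36, total=1}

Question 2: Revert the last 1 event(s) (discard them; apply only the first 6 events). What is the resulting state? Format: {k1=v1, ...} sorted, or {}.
Answer: {max=-10, total=1}

Derivation:
Keep first 6 events (discard last 1):
  after event 1 (t=10: DEC count by 1): {count=-1}
  after event 2 (t=11: SET count = 16): {count=16}
  after event 3 (t=14: DEL count): {}
  after event 4 (t=16: DEC max by 10): {max=-10}
  after event 5 (t=20: DEL count): {max=-10}
  after event 6 (t=21: INC total by 1): {max=-10, total=1}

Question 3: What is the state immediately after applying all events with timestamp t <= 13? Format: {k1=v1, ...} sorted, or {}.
Apply events with t <= 13 (2 events):
  after event 1 (t=10: DEC count by 1): {count=-1}
  after event 2 (t=11: SET count = 16): {count=16}

Answer: {count=16}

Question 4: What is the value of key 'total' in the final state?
Track key 'total' through all 7 events:
  event 1 (t=10: DEC count by 1): total unchanged
  event 2 (t=11: SET count = 16): total unchanged
  event 3 (t=14: DEL count): total unchanged
  event 4 (t=16: DEC max by 10): total unchanged
  event 5 (t=20: DEL count): total unchanged
  event 6 (t=21: INC total by 1): total (absent) -> 1
  event 7 (t=31: SET max = 36): total unchanged
Final: total = 1

Answer: 1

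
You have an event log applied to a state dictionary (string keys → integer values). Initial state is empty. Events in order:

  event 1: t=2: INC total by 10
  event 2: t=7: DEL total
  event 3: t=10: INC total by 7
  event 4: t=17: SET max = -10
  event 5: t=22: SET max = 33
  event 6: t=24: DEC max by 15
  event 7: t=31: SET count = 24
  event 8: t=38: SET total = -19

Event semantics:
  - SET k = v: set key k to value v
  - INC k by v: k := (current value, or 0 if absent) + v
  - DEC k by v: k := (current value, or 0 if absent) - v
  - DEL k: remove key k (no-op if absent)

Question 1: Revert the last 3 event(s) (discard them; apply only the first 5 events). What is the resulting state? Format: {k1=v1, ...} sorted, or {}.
Answer: {max=33, total=7}

Derivation:
Keep first 5 events (discard last 3):
  after event 1 (t=2: INC total by 10): {total=10}
  after event 2 (t=7: DEL total): {}
  after event 3 (t=10: INC total by 7): {total=7}
  after event 4 (t=17: SET max = -10): {max=-10, total=7}
  after event 5 (t=22: SET max = 33): {max=33, total=7}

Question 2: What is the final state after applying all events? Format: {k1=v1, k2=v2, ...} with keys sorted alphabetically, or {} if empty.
  after event 1 (t=2: INC total by 10): {total=10}
  after event 2 (t=7: DEL total): {}
  after event 3 (t=10: INC total by 7): {total=7}
  after event 4 (t=17: SET max = -10): {max=-10, total=7}
  after event 5 (t=22: SET max = 33): {max=33, total=7}
  after event 6 (t=24: DEC max by 15): {max=18, total=7}
  after event 7 (t=31: SET count = 24): {count=24, max=18, total=7}
  after event 8 (t=38: SET total = -19): {count=24, max=18, total=-19}

Answer: {count=24, max=18, total=-19}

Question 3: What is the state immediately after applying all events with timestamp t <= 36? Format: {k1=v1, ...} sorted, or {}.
Answer: {count=24, max=18, total=7}

Derivation:
Apply events with t <= 36 (7 events):
  after event 1 (t=2: INC total by 10): {total=10}
  after event 2 (t=7: DEL total): {}
  after event 3 (t=10: INC total by 7): {total=7}
  after event 4 (t=17: SET max = -10): {max=-10, total=7}
  after event 5 (t=22: SET max = 33): {max=33, total=7}
  after event 6 (t=24: DEC max by 15): {max=18, total=7}
  after event 7 (t=31: SET count = 24): {count=24, max=18, total=7}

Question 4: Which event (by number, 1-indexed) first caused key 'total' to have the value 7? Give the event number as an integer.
Looking for first event where total becomes 7:
  event 1: total = 10
  event 2: total = (absent)
  event 3: total (absent) -> 7  <-- first match

Answer: 3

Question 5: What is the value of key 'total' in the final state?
Track key 'total' through all 8 events:
  event 1 (t=2: INC total by 10): total (absent) -> 10
  event 2 (t=7: DEL total): total 10 -> (absent)
  event 3 (t=10: INC total by 7): total (absent) -> 7
  event 4 (t=17: SET max = -10): total unchanged
  event 5 (t=22: SET max = 33): total unchanged
  event 6 (t=24: DEC max by 15): total unchanged
  event 7 (t=31: SET count = 24): total unchanged
  event 8 (t=38: SET total = -19): total 7 -> -19
Final: total = -19

Answer: -19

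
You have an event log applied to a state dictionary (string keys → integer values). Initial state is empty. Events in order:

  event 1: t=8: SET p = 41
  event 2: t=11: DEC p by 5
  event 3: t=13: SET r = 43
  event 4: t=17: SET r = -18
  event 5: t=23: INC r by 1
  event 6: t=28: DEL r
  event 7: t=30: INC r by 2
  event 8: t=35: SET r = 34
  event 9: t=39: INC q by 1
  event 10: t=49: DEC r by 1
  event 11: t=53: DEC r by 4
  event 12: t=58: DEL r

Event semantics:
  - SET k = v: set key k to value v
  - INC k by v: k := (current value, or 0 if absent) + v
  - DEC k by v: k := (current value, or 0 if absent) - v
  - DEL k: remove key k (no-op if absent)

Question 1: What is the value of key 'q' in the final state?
Answer: 1

Derivation:
Track key 'q' through all 12 events:
  event 1 (t=8: SET p = 41): q unchanged
  event 2 (t=11: DEC p by 5): q unchanged
  event 3 (t=13: SET r = 43): q unchanged
  event 4 (t=17: SET r = -18): q unchanged
  event 5 (t=23: INC r by 1): q unchanged
  event 6 (t=28: DEL r): q unchanged
  event 7 (t=30: INC r by 2): q unchanged
  event 8 (t=35: SET r = 34): q unchanged
  event 9 (t=39: INC q by 1): q (absent) -> 1
  event 10 (t=49: DEC r by 1): q unchanged
  event 11 (t=53: DEC r by 4): q unchanged
  event 12 (t=58: DEL r): q unchanged
Final: q = 1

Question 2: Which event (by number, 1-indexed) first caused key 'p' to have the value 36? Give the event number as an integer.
Answer: 2

Derivation:
Looking for first event where p becomes 36:
  event 1: p = 41
  event 2: p 41 -> 36  <-- first match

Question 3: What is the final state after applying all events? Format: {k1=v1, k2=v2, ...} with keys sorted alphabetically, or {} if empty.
  after event 1 (t=8: SET p = 41): {p=41}
  after event 2 (t=11: DEC p by 5): {p=36}
  after event 3 (t=13: SET r = 43): {p=36, r=43}
  after event 4 (t=17: SET r = -18): {p=36, r=-18}
  after event 5 (t=23: INC r by 1): {p=36, r=-17}
  after event 6 (t=28: DEL r): {p=36}
  after event 7 (t=30: INC r by 2): {p=36, r=2}
  after event 8 (t=35: SET r = 34): {p=36, r=34}
  after event 9 (t=39: INC q by 1): {p=36, q=1, r=34}
  after event 10 (t=49: DEC r by 1): {p=36, q=1, r=33}
  after event 11 (t=53: DEC r by 4): {p=36, q=1, r=29}
  after event 12 (t=58: DEL r): {p=36, q=1}

Answer: {p=36, q=1}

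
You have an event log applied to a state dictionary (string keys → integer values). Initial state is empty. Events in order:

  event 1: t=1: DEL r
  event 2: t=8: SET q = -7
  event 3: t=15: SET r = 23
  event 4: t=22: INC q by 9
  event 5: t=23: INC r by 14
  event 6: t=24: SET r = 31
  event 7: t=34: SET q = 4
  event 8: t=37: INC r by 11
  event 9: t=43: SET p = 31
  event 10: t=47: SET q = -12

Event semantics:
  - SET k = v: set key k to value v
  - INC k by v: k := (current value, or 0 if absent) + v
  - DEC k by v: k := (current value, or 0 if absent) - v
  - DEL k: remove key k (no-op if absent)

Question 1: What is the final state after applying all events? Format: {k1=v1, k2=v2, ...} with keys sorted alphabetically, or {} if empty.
  after event 1 (t=1: DEL r): {}
  after event 2 (t=8: SET q = -7): {q=-7}
  after event 3 (t=15: SET r = 23): {q=-7, r=23}
  after event 4 (t=22: INC q by 9): {q=2, r=23}
  after event 5 (t=23: INC r by 14): {q=2, r=37}
  after event 6 (t=24: SET r = 31): {q=2, r=31}
  after event 7 (t=34: SET q = 4): {q=4, r=31}
  after event 8 (t=37: INC r by 11): {q=4, r=42}
  after event 9 (t=43: SET p = 31): {p=31, q=4, r=42}
  after event 10 (t=47: SET q = -12): {p=31, q=-12, r=42}

Answer: {p=31, q=-12, r=42}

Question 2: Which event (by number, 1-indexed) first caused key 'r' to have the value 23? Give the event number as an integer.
Answer: 3

Derivation:
Looking for first event where r becomes 23:
  event 3: r (absent) -> 23  <-- first match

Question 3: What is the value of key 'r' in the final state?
Track key 'r' through all 10 events:
  event 1 (t=1: DEL r): r (absent) -> (absent)
  event 2 (t=8: SET q = -7): r unchanged
  event 3 (t=15: SET r = 23): r (absent) -> 23
  event 4 (t=22: INC q by 9): r unchanged
  event 5 (t=23: INC r by 14): r 23 -> 37
  event 6 (t=24: SET r = 31): r 37 -> 31
  event 7 (t=34: SET q = 4): r unchanged
  event 8 (t=37: INC r by 11): r 31 -> 42
  event 9 (t=43: SET p = 31): r unchanged
  event 10 (t=47: SET q = -12): r unchanged
Final: r = 42

Answer: 42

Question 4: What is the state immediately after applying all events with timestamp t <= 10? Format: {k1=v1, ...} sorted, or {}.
Answer: {q=-7}

Derivation:
Apply events with t <= 10 (2 events):
  after event 1 (t=1: DEL r): {}
  after event 2 (t=8: SET q = -7): {q=-7}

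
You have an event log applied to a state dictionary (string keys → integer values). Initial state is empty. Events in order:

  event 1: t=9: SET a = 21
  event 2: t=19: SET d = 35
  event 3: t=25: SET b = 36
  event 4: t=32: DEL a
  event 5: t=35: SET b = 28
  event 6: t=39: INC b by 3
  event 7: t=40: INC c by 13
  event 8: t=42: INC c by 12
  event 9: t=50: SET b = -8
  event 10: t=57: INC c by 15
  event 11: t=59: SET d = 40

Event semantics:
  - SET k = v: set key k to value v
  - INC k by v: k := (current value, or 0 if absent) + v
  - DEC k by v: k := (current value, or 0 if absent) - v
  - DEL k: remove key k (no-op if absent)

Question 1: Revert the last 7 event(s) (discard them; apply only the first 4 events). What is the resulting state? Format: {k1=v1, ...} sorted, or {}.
Keep first 4 events (discard last 7):
  after event 1 (t=9: SET a = 21): {a=21}
  after event 2 (t=19: SET d = 35): {a=21, d=35}
  after event 3 (t=25: SET b = 36): {a=21, b=36, d=35}
  after event 4 (t=32: DEL a): {b=36, d=35}

Answer: {b=36, d=35}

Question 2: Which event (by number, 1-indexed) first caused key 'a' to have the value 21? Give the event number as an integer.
Looking for first event where a becomes 21:
  event 1: a (absent) -> 21  <-- first match

Answer: 1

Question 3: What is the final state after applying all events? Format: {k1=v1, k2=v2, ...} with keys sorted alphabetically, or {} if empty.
Answer: {b=-8, c=40, d=40}

Derivation:
  after event 1 (t=9: SET a = 21): {a=21}
  after event 2 (t=19: SET d = 35): {a=21, d=35}
  after event 3 (t=25: SET b = 36): {a=21, b=36, d=35}
  after event 4 (t=32: DEL a): {b=36, d=35}
  after event 5 (t=35: SET b = 28): {b=28, d=35}
  after event 6 (t=39: INC b by 3): {b=31, d=35}
  after event 7 (t=40: INC c by 13): {b=31, c=13, d=35}
  after event 8 (t=42: INC c by 12): {b=31, c=25, d=35}
  after event 9 (t=50: SET b = -8): {b=-8, c=25, d=35}
  after event 10 (t=57: INC c by 15): {b=-8, c=40, d=35}
  after event 11 (t=59: SET d = 40): {b=-8, c=40, d=40}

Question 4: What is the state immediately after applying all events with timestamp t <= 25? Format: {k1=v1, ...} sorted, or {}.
Answer: {a=21, b=36, d=35}

Derivation:
Apply events with t <= 25 (3 events):
  after event 1 (t=9: SET a = 21): {a=21}
  after event 2 (t=19: SET d = 35): {a=21, d=35}
  after event 3 (t=25: SET b = 36): {a=21, b=36, d=35}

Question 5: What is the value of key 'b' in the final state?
Track key 'b' through all 11 events:
  event 1 (t=9: SET a = 21): b unchanged
  event 2 (t=19: SET d = 35): b unchanged
  event 3 (t=25: SET b = 36): b (absent) -> 36
  event 4 (t=32: DEL a): b unchanged
  event 5 (t=35: SET b = 28): b 36 -> 28
  event 6 (t=39: INC b by 3): b 28 -> 31
  event 7 (t=40: INC c by 13): b unchanged
  event 8 (t=42: INC c by 12): b unchanged
  event 9 (t=50: SET b = -8): b 31 -> -8
  event 10 (t=57: INC c by 15): b unchanged
  event 11 (t=59: SET d = 40): b unchanged
Final: b = -8

Answer: -8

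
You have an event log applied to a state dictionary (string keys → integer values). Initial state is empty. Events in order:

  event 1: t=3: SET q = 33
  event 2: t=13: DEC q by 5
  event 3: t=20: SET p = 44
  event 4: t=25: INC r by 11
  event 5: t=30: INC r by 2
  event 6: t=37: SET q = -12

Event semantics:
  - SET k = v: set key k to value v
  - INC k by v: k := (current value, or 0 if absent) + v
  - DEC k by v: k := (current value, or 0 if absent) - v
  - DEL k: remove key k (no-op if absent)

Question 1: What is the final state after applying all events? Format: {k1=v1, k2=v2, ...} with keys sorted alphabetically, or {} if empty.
Answer: {p=44, q=-12, r=13}

Derivation:
  after event 1 (t=3: SET q = 33): {q=33}
  after event 2 (t=13: DEC q by 5): {q=28}
  after event 3 (t=20: SET p = 44): {p=44, q=28}
  after event 4 (t=25: INC r by 11): {p=44, q=28, r=11}
  after event 5 (t=30: INC r by 2): {p=44, q=28, r=13}
  after event 6 (t=37: SET q = -12): {p=44, q=-12, r=13}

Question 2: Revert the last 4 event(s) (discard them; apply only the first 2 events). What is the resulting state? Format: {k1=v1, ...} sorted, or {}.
Answer: {q=28}

Derivation:
Keep first 2 events (discard last 4):
  after event 1 (t=3: SET q = 33): {q=33}
  after event 2 (t=13: DEC q by 5): {q=28}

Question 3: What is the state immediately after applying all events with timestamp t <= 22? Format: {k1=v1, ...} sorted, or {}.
Answer: {p=44, q=28}

Derivation:
Apply events with t <= 22 (3 events):
  after event 1 (t=3: SET q = 33): {q=33}
  after event 2 (t=13: DEC q by 5): {q=28}
  after event 3 (t=20: SET p = 44): {p=44, q=28}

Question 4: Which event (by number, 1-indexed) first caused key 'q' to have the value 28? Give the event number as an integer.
Answer: 2

Derivation:
Looking for first event where q becomes 28:
  event 1: q = 33
  event 2: q 33 -> 28  <-- first match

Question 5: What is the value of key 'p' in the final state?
Answer: 44

Derivation:
Track key 'p' through all 6 events:
  event 1 (t=3: SET q = 33): p unchanged
  event 2 (t=13: DEC q by 5): p unchanged
  event 3 (t=20: SET p = 44): p (absent) -> 44
  event 4 (t=25: INC r by 11): p unchanged
  event 5 (t=30: INC r by 2): p unchanged
  event 6 (t=37: SET q = -12): p unchanged
Final: p = 44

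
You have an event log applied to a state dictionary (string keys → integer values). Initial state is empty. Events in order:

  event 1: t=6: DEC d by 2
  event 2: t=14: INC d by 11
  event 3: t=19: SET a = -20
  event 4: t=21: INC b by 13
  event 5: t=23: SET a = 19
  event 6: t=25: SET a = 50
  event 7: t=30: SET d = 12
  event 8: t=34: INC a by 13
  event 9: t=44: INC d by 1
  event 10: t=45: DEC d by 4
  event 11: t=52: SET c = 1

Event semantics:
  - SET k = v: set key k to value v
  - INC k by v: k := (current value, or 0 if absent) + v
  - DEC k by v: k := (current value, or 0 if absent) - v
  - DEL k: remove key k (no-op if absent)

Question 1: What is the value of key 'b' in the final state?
Answer: 13

Derivation:
Track key 'b' through all 11 events:
  event 1 (t=6: DEC d by 2): b unchanged
  event 2 (t=14: INC d by 11): b unchanged
  event 3 (t=19: SET a = -20): b unchanged
  event 4 (t=21: INC b by 13): b (absent) -> 13
  event 5 (t=23: SET a = 19): b unchanged
  event 6 (t=25: SET a = 50): b unchanged
  event 7 (t=30: SET d = 12): b unchanged
  event 8 (t=34: INC a by 13): b unchanged
  event 9 (t=44: INC d by 1): b unchanged
  event 10 (t=45: DEC d by 4): b unchanged
  event 11 (t=52: SET c = 1): b unchanged
Final: b = 13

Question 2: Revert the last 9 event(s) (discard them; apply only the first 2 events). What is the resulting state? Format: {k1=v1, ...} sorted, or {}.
Keep first 2 events (discard last 9):
  after event 1 (t=6: DEC d by 2): {d=-2}
  after event 2 (t=14: INC d by 11): {d=9}

Answer: {d=9}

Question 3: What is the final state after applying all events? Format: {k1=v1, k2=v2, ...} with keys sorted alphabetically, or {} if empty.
  after event 1 (t=6: DEC d by 2): {d=-2}
  after event 2 (t=14: INC d by 11): {d=9}
  after event 3 (t=19: SET a = -20): {a=-20, d=9}
  after event 4 (t=21: INC b by 13): {a=-20, b=13, d=9}
  after event 5 (t=23: SET a = 19): {a=19, b=13, d=9}
  after event 6 (t=25: SET a = 50): {a=50, b=13, d=9}
  after event 7 (t=30: SET d = 12): {a=50, b=13, d=12}
  after event 8 (t=34: INC a by 13): {a=63, b=13, d=12}
  after event 9 (t=44: INC d by 1): {a=63, b=13, d=13}
  after event 10 (t=45: DEC d by 4): {a=63, b=13, d=9}
  after event 11 (t=52: SET c = 1): {a=63, b=13, c=1, d=9}

Answer: {a=63, b=13, c=1, d=9}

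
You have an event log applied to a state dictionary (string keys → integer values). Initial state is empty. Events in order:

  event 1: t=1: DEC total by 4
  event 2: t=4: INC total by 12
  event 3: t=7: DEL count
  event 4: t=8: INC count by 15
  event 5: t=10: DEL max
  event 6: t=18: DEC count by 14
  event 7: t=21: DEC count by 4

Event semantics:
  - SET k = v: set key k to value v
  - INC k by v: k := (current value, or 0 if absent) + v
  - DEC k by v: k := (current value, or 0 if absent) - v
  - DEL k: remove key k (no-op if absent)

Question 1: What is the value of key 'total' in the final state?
Answer: 8

Derivation:
Track key 'total' through all 7 events:
  event 1 (t=1: DEC total by 4): total (absent) -> -4
  event 2 (t=4: INC total by 12): total -4 -> 8
  event 3 (t=7: DEL count): total unchanged
  event 4 (t=8: INC count by 15): total unchanged
  event 5 (t=10: DEL max): total unchanged
  event 6 (t=18: DEC count by 14): total unchanged
  event 7 (t=21: DEC count by 4): total unchanged
Final: total = 8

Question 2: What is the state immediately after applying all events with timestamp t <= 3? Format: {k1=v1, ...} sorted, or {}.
Apply events with t <= 3 (1 events):
  after event 1 (t=1: DEC total by 4): {total=-4}

Answer: {total=-4}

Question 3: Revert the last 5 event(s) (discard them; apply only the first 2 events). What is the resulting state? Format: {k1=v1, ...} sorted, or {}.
Keep first 2 events (discard last 5):
  after event 1 (t=1: DEC total by 4): {total=-4}
  after event 2 (t=4: INC total by 12): {total=8}

Answer: {total=8}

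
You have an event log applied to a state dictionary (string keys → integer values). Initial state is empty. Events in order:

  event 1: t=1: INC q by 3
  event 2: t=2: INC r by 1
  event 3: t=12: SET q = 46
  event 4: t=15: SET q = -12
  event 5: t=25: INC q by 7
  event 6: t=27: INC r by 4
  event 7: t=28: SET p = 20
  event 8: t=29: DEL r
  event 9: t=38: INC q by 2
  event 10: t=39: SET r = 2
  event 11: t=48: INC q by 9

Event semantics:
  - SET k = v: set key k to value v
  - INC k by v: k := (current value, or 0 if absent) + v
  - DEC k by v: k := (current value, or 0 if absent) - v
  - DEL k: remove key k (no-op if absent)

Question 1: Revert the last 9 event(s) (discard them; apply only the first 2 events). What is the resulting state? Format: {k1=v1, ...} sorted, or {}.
Answer: {q=3, r=1}

Derivation:
Keep first 2 events (discard last 9):
  after event 1 (t=1: INC q by 3): {q=3}
  after event 2 (t=2: INC r by 1): {q=3, r=1}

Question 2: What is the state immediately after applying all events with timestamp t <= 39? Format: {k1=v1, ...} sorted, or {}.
Apply events with t <= 39 (10 events):
  after event 1 (t=1: INC q by 3): {q=3}
  after event 2 (t=2: INC r by 1): {q=3, r=1}
  after event 3 (t=12: SET q = 46): {q=46, r=1}
  after event 4 (t=15: SET q = -12): {q=-12, r=1}
  after event 5 (t=25: INC q by 7): {q=-5, r=1}
  after event 6 (t=27: INC r by 4): {q=-5, r=5}
  after event 7 (t=28: SET p = 20): {p=20, q=-5, r=5}
  after event 8 (t=29: DEL r): {p=20, q=-5}
  after event 9 (t=38: INC q by 2): {p=20, q=-3}
  after event 10 (t=39: SET r = 2): {p=20, q=-3, r=2}

Answer: {p=20, q=-3, r=2}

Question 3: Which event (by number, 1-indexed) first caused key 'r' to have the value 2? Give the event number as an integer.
Looking for first event where r becomes 2:
  event 2: r = 1
  event 3: r = 1
  event 4: r = 1
  event 5: r = 1
  event 6: r = 5
  event 7: r = 5
  event 8: r = (absent)
  event 10: r (absent) -> 2  <-- first match

Answer: 10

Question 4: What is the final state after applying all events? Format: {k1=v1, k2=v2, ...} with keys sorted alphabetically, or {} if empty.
Answer: {p=20, q=6, r=2}

Derivation:
  after event 1 (t=1: INC q by 3): {q=3}
  after event 2 (t=2: INC r by 1): {q=3, r=1}
  after event 3 (t=12: SET q = 46): {q=46, r=1}
  after event 4 (t=15: SET q = -12): {q=-12, r=1}
  after event 5 (t=25: INC q by 7): {q=-5, r=1}
  after event 6 (t=27: INC r by 4): {q=-5, r=5}
  after event 7 (t=28: SET p = 20): {p=20, q=-5, r=5}
  after event 8 (t=29: DEL r): {p=20, q=-5}
  after event 9 (t=38: INC q by 2): {p=20, q=-3}
  after event 10 (t=39: SET r = 2): {p=20, q=-3, r=2}
  after event 11 (t=48: INC q by 9): {p=20, q=6, r=2}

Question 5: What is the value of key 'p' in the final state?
Answer: 20

Derivation:
Track key 'p' through all 11 events:
  event 1 (t=1: INC q by 3): p unchanged
  event 2 (t=2: INC r by 1): p unchanged
  event 3 (t=12: SET q = 46): p unchanged
  event 4 (t=15: SET q = -12): p unchanged
  event 5 (t=25: INC q by 7): p unchanged
  event 6 (t=27: INC r by 4): p unchanged
  event 7 (t=28: SET p = 20): p (absent) -> 20
  event 8 (t=29: DEL r): p unchanged
  event 9 (t=38: INC q by 2): p unchanged
  event 10 (t=39: SET r = 2): p unchanged
  event 11 (t=48: INC q by 9): p unchanged
Final: p = 20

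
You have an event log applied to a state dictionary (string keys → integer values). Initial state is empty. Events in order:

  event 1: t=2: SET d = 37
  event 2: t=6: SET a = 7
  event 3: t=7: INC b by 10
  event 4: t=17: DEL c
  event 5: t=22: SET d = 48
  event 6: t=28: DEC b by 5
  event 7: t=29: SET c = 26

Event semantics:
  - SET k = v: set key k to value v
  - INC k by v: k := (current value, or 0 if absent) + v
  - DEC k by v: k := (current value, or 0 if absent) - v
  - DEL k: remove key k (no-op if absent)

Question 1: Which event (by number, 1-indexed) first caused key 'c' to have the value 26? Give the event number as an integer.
Answer: 7

Derivation:
Looking for first event where c becomes 26:
  event 7: c (absent) -> 26  <-- first match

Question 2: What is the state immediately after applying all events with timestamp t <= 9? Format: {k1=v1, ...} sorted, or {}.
Apply events with t <= 9 (3 events):
  after event 1 (t=2: SET d = 37): {d=37}
  after event 2 (t=6: SET a = 7): {a=7, d=37}
  after event 3 (t=7: INC b by 10): {a=7, b=10, d=37}

Answer: {a=7, b=10, d=37}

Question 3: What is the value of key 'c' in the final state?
Track key 'c' through all 7 events:
  event 1 (t=2: SET d = 37): c unchanged
  event 2 (t=6: SET a = 7): c unchanged
  event 3 (t=7: INC b by 10): c unchanged
  event 4 (t=17: DEL c): c (absent) -> (absent)
  event 5 (t=22: SET d = 48): c unchanged
  event 6 (t=28: DEC b by 5): c unchanged
  event 7 (t=29: SET c = 26): c (absent) -> 26
Final: c = 26

Answer: 26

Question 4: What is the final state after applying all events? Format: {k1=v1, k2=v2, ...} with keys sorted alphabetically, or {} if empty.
Answer: {a=7, b=5, c=26, d=48}

Derivation:
  after event 1 (t=2: SET d = 37): {d=37}
  after event 2 (t=6: SET a = 7): {a=7, d=37}
  after event 3 (t=7: INC b by 10): {a=7, b=10, d=37}
  after event 4 (t=17: DEL c): {a=7, b=10, d=37}
  after event 5 (t=22: SET d = 48): {a=7, b=10, d=48}
  after event 6 (t=28: DEC b by 5): {a=7, b=5, d=48}
  after event 7 (t=29: SET c = 26): {a=7, b=5, c=26, d=48}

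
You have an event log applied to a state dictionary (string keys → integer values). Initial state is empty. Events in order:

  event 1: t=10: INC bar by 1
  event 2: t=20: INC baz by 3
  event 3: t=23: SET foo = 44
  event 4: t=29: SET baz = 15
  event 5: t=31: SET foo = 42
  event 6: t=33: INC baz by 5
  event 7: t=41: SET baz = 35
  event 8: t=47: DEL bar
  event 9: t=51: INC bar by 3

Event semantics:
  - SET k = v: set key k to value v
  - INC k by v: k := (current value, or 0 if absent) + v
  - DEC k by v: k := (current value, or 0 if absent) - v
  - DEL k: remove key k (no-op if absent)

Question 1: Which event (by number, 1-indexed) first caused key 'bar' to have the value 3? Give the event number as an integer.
Looking for first event where bar becomes 3:
  event 1: bar = 1
  event 2: bar = 1
  event 3: bar = 1
  event 4: bar = 1
  event 5: bar = 1
  event 6: bar = 1
  event 7: bar = 1
  event 8: bar = (absent)
  event 9: bar (absent) -> 3  <-- first match

Answer: 9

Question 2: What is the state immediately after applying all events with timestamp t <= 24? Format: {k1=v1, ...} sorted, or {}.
Apply events with t <= 24 (3 events):
  after event 1 (t=10: INC bar by 1): {bar=1}
  after event 2 (t=20: INC baz by 3): {bar=1, baz=3}
  after event 3 (t=23: SET foo = 44): {bar=1, baz=3, foo=44}

Answer: {bar=1, baz=3, foo=44}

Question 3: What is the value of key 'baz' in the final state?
Answer: 35

Derivation:
Track key 'baz' through all 9 events:
  event 1 (t=10: INC bar by 1): baz unchanged
  event 2 (t=20: INC baz by 3): baz (absent) -> 3
  event 3 (t=23: SET foo = 44): baz unchanged
  event 4 (t=29: SET baz = 15): baz 3 -> 15
  event 5 (t=31: SET foo = 42): baz unchanged
  event 6 (t=33: INC baz by 5): baz 15 -> 20
  event 7 (t=41: SET baz = 35): baz 20 -> 35
  event 8 (t=47: DEL bar): baz unchanged
  event 9 (t=51: INC bar by 3): baz unchanged
Final: baz = 35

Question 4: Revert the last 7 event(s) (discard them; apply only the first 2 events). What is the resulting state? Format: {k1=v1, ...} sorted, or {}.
Keep first 2 events (discard last 7):
  after event 1 (t=10: INC bar by 1): {bar=1}
  after event 2 (t=20: INC baz by 3): {bar=1, baz=3}

Answer: {bar=1, baz=3}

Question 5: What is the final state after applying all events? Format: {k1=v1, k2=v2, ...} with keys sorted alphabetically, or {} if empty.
Answer: {bar=3, baz=35, foo=42}

Derivation:
  after event 1 (t=10: INC bar by 1): {bar=1}
  after event 2 (t=20: INC baz by 3): {bar=1, baz=3}
  after event 3 (t=23: SET foo = 44): {bar=1, baz=3, foo=44}
  after event 4 (t=29: SET baz = 15): {bar=1, baz=15, foo=44}
  after event 5 (t=31: SET foo = 42): {bar=1, baz=15, foo=42}
  after event 6 (t=33: INC baz by 5): {bar=1, baz=20, foo=42}
  after event 7 (t=41: SET baz = 35): {bar=1, baz=35, foo=42}
  after event 8 (t=47: DEL bar): {baz=35, foo=42}
  after event 9 (t=51: INC bar by 3): {bar=3, baz=35, foo=42}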